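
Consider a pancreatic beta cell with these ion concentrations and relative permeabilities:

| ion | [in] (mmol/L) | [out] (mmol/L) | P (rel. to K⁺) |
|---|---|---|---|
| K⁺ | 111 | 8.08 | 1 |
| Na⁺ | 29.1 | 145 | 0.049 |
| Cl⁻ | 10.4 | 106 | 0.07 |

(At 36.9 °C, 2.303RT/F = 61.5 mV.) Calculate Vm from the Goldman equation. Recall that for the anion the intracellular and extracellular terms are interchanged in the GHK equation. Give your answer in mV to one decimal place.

-53.9 mV

Vm = 61.5 · log₁₀[(Σ P·[cation]ₒ + Σ P·[anion]ᵢ) / (Σ P·[cation]ᵢ + Σ P·[anion]ₒ)]
Numerator = 1×8.08 + 0.049×145 + 0.07×10.4 = 15.91
Denominator = 1×111 + 0.049×29.1 + 0.07×106 = 119.8
Vm = 61.5 · log₁₀(0.13278) = 61.5 × (-0.8769) = -53.93 mV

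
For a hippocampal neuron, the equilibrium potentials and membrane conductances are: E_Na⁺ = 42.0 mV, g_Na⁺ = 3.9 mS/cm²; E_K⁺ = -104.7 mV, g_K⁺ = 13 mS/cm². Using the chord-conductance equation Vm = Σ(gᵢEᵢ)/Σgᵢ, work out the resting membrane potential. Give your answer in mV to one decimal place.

-70.8 mV

Σ gᵢEᵢ = 3.9·(42.0) + 13·(-104.7) = -1197.30
Σ gᵢ = 3.9 + 13 = 16.9
Vm = -1197.30 / 16.9 = -70.85 mV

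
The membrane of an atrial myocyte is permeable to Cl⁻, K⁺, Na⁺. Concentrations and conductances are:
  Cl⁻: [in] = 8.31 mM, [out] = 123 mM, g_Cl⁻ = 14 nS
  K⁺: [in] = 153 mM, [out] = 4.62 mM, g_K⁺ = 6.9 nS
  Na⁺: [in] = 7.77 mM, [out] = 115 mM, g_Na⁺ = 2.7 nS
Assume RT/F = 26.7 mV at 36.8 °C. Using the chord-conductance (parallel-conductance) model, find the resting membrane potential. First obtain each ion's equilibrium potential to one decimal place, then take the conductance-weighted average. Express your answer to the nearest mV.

-62 mV

E_Cl⁻ = (26.7/-1)·ln(123/8.31) = -71.9 mV
E_K⁺ = (26.7/1)·ln(4.62/153) = -93.5 mV
E_Na⁺ = (26.7/1)·ln(115/7.77) = 71.9 mV
Vm = (Σ gᵢEᵢ)/(Σ gᵢ) = (14·-71.9 + 6.9·-93.5 + 2.7·71.9) / (14 + 6.9 + 2.7)
= -1457.62 / 23.6 = -61.76 mV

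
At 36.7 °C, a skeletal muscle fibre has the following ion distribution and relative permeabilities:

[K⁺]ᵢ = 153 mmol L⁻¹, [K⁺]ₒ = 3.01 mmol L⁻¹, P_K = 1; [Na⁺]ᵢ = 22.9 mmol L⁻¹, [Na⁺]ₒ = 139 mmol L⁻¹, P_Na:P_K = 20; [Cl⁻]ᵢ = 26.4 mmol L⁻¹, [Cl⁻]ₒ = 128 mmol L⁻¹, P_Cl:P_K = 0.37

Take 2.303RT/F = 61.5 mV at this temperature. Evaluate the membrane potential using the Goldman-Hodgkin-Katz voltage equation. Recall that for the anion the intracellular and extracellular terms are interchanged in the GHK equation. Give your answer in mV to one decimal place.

38.6 mV

Vm = 61.5 · log₁₀[(Σ P·[cation]ₒ + Σ P·[anion]ᵢ) / (Σ P·[cation]ᵢ + Σ P·[anion]ₒ)]
Numerator = 1×3.01 + 20×139 + 0.37×26.4 = 2793
Denominator = 1×153 + 20×22.9 + 0.37×128 = 658.4
Vm = 61.5 · log₁₀(4.242) = 61.5 × (0.6276) = 38.60 mV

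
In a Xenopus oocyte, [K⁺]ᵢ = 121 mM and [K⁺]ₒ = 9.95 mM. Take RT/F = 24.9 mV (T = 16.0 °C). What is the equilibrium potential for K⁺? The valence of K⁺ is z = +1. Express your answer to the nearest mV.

-62 mV

E = (24.9/z) · ln([K⁺]_out/[K⁺]_in) with z = +1.
= (24.9/1) · ln(9.95/121) = 24.90 · ln(0.08223)
= 24.90 · (-2.4982) = -62.21 mV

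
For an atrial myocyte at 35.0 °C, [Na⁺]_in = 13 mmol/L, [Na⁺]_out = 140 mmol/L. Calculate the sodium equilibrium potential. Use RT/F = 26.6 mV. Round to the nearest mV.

63 mV

E = (26.6/z) · ln([Na⁺]_out/[Na⁺]_in) with z = +1.
= (26.6/1) · ln(140/13) = 26.60 · ln(10.77)
= 26.60 · (2.3767) = 63.22 mV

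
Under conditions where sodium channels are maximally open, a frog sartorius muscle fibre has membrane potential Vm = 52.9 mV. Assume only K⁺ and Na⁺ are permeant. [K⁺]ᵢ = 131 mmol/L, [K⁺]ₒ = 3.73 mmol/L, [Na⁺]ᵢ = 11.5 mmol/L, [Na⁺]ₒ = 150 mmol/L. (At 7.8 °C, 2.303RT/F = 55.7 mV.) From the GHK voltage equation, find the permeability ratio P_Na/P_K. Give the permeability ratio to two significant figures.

Let α = P_Na/P_K. GHK: Vm = 55.7·log₁₀[(Kₒ + α·Naₒ)/(Kᵢ + α·Naᵢ)].
10^(Vm/55.7) = 10^(52.9/55.7) = 8.907
So 8.907·(Kᵢ + α·Naᵢ) = Kₒ + α·Naₒ → α = (8.907·131.0 − 3.73) / (150.0 − 8.907·11.5)
α = (1167 − 3.73) / (150.0 − 102.4) = 1163/47.57 = 24.45

24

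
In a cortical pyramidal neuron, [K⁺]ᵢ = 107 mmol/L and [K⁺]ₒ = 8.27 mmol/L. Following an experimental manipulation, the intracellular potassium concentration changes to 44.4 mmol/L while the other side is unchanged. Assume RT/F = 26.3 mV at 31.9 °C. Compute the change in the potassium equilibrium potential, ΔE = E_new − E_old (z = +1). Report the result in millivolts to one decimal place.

23.1 mV

E_old = (26.3/1)·ln(8.27/107) = -67.33 mV
E_new = (26.3/1)·ln(8.27/44.4) = -44.20 mV
ΔE = -44.20 − (-67.33) = 23.13 mV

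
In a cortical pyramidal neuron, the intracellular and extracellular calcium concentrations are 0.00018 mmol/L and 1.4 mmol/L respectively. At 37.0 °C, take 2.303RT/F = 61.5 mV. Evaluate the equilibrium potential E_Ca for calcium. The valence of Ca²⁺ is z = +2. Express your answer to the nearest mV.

E = (61.5/z) · log₁₀([Ca²⁺]_out/[Ca²⁺]_in) with z = +2.
= (61.5/2) · log₁₀(1.4/0.00018) = 30.75 · log₁₀(7778)
= 30.75 · (3.8909) = 119.64 mV

120 mV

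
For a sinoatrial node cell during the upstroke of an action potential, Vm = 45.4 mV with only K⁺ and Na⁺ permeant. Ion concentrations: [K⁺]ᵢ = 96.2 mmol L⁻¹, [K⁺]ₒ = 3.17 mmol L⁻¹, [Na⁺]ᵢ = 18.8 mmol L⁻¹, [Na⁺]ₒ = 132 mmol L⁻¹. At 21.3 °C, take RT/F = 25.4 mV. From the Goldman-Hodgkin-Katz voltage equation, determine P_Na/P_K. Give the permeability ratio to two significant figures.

29

Let α = P_Na/P_K. GHK: Vm = 25.4·ln[(Kₒ + α·Naₒ)/(Kᵢ + α·Naᵢ)].
e^(Vm/25.4) = e^(45.4/25.4) = 5.9739
So 5.9739·(Kᵢ + α·Naᵢ) = Kₒ + α·Naₒ → α = (5.9739·96.2 − 3.17) / (132.0 − 5.9739·18.8)
α = (574.7 − 3.17) / (132.0 − 112.3) = 571.5/19.69 = 29.03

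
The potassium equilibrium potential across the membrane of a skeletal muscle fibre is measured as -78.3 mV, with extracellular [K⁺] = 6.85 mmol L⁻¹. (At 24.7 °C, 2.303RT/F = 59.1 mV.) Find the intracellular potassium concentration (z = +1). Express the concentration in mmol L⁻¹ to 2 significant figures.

140 mmol L⁻¹

Nernst: E = (59.1/1) · log₁₀([out]/[in]), so log₁₀([out]/[in]) = -78.3 × 1 / 59.1 = -1.3249.
[out]/[in] = 10^(-1.3249) = 0.04733.
[in] = 6.85 / 0.04733 = 144.7 mmol L⁻¹.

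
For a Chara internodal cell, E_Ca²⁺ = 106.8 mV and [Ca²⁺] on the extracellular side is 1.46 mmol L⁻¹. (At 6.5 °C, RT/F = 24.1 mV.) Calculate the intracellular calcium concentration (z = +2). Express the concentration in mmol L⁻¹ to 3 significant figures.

Nernst: E = (24.1/2) · ln([out]/[in]), so ln([out]/[in]) = 106.8 × 2 / 24.1 = 8.8631.
[out]/[in] = e^(8.8631) = 7066.
[in] = 1.46 / 7066 = 0.0002066 mmol L⁻¹.

0.000207 mmol L⁻¹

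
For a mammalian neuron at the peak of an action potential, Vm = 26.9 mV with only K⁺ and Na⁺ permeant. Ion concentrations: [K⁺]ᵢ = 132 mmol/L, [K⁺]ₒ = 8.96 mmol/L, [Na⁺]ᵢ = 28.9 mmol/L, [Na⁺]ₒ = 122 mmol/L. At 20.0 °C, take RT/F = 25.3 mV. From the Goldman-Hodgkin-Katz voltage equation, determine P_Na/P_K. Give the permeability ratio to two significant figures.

Let α = P_Na/P_K. GHK: Vm = 25.3·ln[(Kₒ + α·Naₒ)/(Kᵢ + α·Naᵢ)].
e^(Vm/25.3) = e^(26.9/25.3) = 2.8957
So 2.8957·(Kᵢ + α·Naᵢ) = Kₒ + α·Naₒ → α = (2.8957·132.0 − 8.96) / (122.0 − 2.8957·28.9)
α = (382.2 − 8.96) / (122.0 − 83.69) = 373.3/38.31 = 9.743

9.7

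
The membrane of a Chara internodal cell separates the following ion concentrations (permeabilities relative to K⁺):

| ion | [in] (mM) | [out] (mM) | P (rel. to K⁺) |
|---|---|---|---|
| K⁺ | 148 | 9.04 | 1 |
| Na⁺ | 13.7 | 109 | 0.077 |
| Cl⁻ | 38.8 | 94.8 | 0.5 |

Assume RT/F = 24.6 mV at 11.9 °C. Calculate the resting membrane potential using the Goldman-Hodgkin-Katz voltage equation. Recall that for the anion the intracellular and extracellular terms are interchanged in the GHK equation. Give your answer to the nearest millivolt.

-41 mV

Vm = 24.6 · ln[(Σ P·[cation]ₒ + Σ P·[anion]ᵢ) / (Σ P·[cation]ᵢ + Σ P·[anion]ₒ)]
Numerator = 1×9.04 + 0.077×109 + 0.5×38.8 = 36.83
Denominator = 1×148 + 0.077×13.7 + 0.5×94.8 = 196.5
Vm = 24.6 · ln(0.18749) = 24.6 × (-1.6740) = -41.18 mV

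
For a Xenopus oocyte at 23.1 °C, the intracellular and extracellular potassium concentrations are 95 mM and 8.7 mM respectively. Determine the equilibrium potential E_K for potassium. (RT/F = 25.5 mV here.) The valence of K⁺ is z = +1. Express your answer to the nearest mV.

E = (25.5/z) · ln([K⁺]_out/[K⁺]_in) with z = +1.
= (25.5/1) · ln(8.7/95) = 25.50 · ln(0.09158)
= 25.50 · (-2.3906) = -60.96 mV

-61 mV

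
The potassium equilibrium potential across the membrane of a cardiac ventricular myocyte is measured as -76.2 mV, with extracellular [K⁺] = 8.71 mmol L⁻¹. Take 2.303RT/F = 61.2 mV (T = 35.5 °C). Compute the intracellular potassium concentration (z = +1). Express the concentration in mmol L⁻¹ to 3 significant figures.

153 mmol L⁻¹

Nernst: E = (61.2/1) · log₁₀([out]/[in]), so log₁₀([out]/[in]) = -76.2 × 1 / 61.2 = -1.2451.
[out]/[in] = 10^(-1.2451) = 0.05687.
[in] = 8.71 / 0.05687 = 153.1 mmol L⁻¹.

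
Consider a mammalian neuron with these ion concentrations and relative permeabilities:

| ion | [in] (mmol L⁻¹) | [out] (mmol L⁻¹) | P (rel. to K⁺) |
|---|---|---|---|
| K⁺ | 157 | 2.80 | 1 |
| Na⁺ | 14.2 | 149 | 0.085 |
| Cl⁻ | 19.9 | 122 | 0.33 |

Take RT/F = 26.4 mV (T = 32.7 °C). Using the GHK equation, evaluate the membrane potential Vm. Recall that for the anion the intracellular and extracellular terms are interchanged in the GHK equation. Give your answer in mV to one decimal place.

Vm = 26.4 · ln[(Σ P·[cation]ₒ + Σ P·[anion]ᵢ) / (Σ P·[cation]ᵢ + Σ P·[anion]ₒ)]
Numerator = 1×2.80 + 0.085×149 + 0.33×19.9 = 22.03
Denominator = 1×157 + 0.085×14.2 + 0.33×122 = 198.5
Vm = 26.4 · ln(0.11101) = 26.4 × (-2.1981) = -58.03 mV

-58.0 mV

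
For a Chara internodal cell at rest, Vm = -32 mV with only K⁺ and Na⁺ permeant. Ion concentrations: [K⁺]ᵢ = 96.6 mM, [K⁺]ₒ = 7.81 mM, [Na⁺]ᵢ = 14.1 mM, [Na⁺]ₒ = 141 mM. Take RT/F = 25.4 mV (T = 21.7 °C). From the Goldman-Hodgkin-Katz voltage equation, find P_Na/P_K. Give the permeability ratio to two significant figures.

Let α = P_Na/P_K. GHK: Vm = 25.4·ln[(Kₒ + α·Naₒ)/(Kᵢ + α·Naᵢ)].
e^(Vm/25.4) = e^(-32.0/25.4) = 0.2837
So 0.2837·(Kᵢ + α·Naᵢ) = Kₒ + α·Naₒ → α = (0.2837·96.6 − 7.81) / (141.0 − 0.2837·14.1)
α = (27.41 − 7.81) / (141.0 − 4) = 19.6/137 = 0.143

0.14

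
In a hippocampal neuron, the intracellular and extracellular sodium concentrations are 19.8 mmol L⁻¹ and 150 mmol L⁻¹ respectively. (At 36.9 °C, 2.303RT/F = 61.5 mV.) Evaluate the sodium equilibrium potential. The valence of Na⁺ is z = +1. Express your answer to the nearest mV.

E = (61.5/z) · log₁₀([Na⁺]_out/[Na⁺]_in) with z = +1.
= (61.5/1) · log₁₀(150/19.8) = 61.50 · log₁₀(7.576)
= 61.50 · (0.8794) = 54.08 mV

54 mV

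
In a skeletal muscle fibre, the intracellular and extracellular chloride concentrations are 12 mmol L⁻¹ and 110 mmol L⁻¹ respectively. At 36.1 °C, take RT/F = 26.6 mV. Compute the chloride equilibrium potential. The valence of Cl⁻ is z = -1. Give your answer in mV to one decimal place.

E = (26.6/z) · ln([Cl⁻]_out/[Cl⁻]_in) with z = -1.
For an anion, dividing by z = -1 reverses the sign.
= (26.6/-1) · ln(110/12) = -26.60 · ln(9.167)
= -26.60 · (2.2156) = -58.93 mV

-58.9 mV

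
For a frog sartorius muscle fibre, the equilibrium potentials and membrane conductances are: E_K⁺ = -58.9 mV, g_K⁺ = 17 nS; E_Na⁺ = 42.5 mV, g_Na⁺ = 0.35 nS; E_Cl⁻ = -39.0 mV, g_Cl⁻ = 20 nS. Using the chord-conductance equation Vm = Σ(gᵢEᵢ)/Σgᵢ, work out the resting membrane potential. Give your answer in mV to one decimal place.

-47.3 mV

Σ gᵢEᵢ = 17·(-58.9) + 0.35·(42.5) + 20·(-39.0) = -1766.42
Σ gᵢ = 17 + 0.35 + 20 = 37.35
Vm = -1766.42 / 37.35 = -47.29 mV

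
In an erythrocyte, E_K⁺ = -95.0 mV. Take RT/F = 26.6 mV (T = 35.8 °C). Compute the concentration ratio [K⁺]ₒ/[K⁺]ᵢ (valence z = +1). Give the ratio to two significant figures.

0.028

ln([out]/[in]) = E·z/(26.6) = -95.0 × 1 / 26.6 = -3.5714
[out]/[in] = e^(-3.5714) = 0.02812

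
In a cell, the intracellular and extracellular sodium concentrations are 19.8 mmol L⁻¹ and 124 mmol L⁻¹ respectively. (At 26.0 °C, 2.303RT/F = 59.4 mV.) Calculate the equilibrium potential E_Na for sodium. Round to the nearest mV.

E = (59.4/z) · log₁₀([Na⁺]_out/[Na⁺]_in) with z = +1.
= (59.4/1) · log₁₀(124/19.8) = 59.40 · log₁₀(6.263)
= 59.40 · (0.7968) = 47.33 mV

47 mV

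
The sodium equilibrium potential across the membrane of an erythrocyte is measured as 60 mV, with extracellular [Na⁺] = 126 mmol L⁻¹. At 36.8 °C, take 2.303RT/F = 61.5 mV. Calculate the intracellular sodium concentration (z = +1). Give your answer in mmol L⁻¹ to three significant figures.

13.3 mmol L⁻¹

Nernst: E = (61.5/1) · log₁₀([out]/[in]), so log₁₀([out]/[in]) = 60.0 × 1 / 61.5 = 0.9756.
[out]/[in] = 10^(0.9756) = 9.454.
[in] = 126 / 9.454 = 13.33 mmol L⁻¹.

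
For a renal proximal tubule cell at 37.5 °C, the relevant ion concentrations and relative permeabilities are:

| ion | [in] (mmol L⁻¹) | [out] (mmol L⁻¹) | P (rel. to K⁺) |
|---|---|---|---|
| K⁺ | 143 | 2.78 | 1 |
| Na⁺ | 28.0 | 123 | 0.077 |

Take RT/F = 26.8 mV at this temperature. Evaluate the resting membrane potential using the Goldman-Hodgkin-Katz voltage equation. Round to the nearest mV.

-66 mV

Vm = 26.8 · ln[(Σ P·[cation]ₒ + Σ P·[anion]ᵢ) / (Σ P·[cation]ᵢ + Σ P·[anion]ₒ)]
Numerator = 1×2.78 + 0.077×123 = 12.25
Denominator = 1×143 + 0.077×28.0 = 145.2
Vm = 26.8 · ln(0.084399) = 26.8 × (-2.4722) = -66.25 mV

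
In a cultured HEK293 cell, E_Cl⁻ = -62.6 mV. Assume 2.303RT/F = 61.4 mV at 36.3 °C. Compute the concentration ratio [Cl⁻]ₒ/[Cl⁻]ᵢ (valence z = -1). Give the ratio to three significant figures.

10.5

log₁₀([out]/[in]) = E·z/(61.4) = -62.6 × -1 / 61.4 = 1.0195
[out]/[in] = 10^(1.0195) = 10.46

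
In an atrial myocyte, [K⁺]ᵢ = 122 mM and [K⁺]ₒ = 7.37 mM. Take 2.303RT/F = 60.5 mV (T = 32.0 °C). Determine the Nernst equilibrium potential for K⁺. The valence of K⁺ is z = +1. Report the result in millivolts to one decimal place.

E = (60.5/z) · log₁₀([K⁺]_out/[K⁺]_in) with z = +1.
= (60.5/1) · log₁₀(7.37/122) = 60.50 · log₁₀(0.06041)
= 60.50 · (-1.2189) = -73.74 mV

-73.7 mV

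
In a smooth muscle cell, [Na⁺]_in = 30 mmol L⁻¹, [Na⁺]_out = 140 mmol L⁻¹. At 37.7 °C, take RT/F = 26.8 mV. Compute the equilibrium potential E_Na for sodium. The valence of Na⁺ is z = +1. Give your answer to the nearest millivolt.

41 mV

E = (26.8/z) · ln([Na⁺]_out/[Na⁺]_in) with z = +1.
= (26.8/1) · ln(140/30) = 26.80 · ln(4.667)
= 26.80 · (1.5404) = 41.28 mV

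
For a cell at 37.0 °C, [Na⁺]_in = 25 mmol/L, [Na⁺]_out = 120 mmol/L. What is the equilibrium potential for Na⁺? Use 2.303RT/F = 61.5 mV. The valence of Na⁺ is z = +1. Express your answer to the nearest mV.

E = (61.5/z) · log₁₀([Na⁺]_out/[Na⁺]_in) with z = +1.
= (61.5/1) · log₁₀(120/25) = 61.50 · log₁₀(4.8)
= 61.50 · (0.6812) = 41.90 mV

42 mV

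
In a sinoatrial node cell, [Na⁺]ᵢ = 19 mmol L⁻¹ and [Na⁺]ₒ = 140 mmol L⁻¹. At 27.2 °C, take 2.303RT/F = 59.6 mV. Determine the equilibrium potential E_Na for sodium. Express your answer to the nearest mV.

52 mV

E = (59.6/z) · log₁₀([Na⁺]_out/[Na⁺]_in) with z = +1.
= (59.6/1) · log₁₀(140/19) = 59.60 · log₁₀(7.368)
= 59.60 · (0.8674) = 51.70 mV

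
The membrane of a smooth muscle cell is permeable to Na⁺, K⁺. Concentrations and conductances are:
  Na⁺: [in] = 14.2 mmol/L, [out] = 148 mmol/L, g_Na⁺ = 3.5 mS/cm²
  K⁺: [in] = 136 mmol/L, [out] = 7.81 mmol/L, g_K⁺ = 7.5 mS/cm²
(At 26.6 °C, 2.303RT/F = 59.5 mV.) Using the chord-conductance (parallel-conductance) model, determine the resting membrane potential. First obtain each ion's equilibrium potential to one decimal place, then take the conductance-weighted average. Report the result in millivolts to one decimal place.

-31.0 mV

E_Na⁺ = (59.5/1)·log₁₀(148/14.2) = 60.6 mV
E_K⁺ = (59.5/1)·log₁₀(7.81/136) = -73.8 mV
Vm = (Σ gᵢEᵢ)/(Σ gᵢ) = (3.5·60.6 + 7.5·-73.8) / (3.5 + 7.5)
= -341.40 / 11 = -31.04 mV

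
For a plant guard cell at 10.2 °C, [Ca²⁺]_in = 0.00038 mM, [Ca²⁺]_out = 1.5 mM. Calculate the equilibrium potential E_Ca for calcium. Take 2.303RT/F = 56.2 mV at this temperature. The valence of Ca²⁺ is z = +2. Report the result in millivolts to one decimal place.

E = (56.2/z) · log₁₀([Ca²⁺]_out/[Ca²⁺]_in) with z = +2.
= (56.2/2) · log₁₀(1.5/0.00038) = 28.10 · log₁₀(3947)
= 28.10 · (3.5963) = 101.06 mV

101.1 mV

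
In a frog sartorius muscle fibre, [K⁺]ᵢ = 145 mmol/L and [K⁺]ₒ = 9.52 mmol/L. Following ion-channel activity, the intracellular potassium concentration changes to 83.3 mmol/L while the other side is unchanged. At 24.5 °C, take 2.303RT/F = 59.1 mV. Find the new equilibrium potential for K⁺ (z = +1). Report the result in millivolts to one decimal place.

After the shift: [K⁺]_out = 9.52, [K⁺]_in = 83.3 mmol/L.
E_new = (59.1/1)·log₁₀(9.52/83.3) = 59.10 · (-0.9420) = -55.67 mV

-55.7 mV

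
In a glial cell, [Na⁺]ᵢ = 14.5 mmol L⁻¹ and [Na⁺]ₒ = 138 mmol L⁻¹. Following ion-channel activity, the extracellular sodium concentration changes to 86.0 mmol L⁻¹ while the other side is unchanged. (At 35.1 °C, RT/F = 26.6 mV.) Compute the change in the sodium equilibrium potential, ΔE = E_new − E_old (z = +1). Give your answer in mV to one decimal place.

E_old = (26.6/1)·ln(138/14.5) = 59.93 mV
E_new = (26.6/1)·ln(86.0/14.5) = 47.35 mV
ΔE = 47.35 − (59.93) = -12.58 mV

-12.6 mV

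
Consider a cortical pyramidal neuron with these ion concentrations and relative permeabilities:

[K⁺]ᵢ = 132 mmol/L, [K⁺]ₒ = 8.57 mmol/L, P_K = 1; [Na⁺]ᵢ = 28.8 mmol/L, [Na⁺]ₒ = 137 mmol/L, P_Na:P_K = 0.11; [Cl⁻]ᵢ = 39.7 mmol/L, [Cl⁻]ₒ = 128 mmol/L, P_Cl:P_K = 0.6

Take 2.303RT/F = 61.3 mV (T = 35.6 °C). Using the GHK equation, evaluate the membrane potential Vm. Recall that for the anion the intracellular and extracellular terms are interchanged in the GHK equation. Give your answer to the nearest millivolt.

-40 mV

Vm = 61.3 · log₁₀[(Σ P·[cation]ₒ + Σ P·[anion]ᵢ) / (Σ P·[cation]ᵢ + Σ P·[anion]ₒ)]
Numerator = 1×8.57 + 0.11×137 + 0.6×39.7 = 47.46
Denominator = 1×132 + 0.11×28.8 + 0.6×128 = 212
Vm = 61.3 · log₁₀(0.2239) = 61.3 × (-0.6499) = -39.84 mV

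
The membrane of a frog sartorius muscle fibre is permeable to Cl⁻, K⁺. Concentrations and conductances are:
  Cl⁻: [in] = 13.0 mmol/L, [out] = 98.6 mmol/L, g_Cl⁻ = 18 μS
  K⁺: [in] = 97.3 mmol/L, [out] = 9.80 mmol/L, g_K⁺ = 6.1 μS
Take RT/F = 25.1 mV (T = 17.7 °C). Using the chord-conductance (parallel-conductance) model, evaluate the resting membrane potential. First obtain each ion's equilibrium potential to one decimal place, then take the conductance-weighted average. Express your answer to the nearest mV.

-53 mV

E_Cl⁻ = (25.1/-1)·ln(98.6/13.0) = -50.9 mV
E_K⁺ = (25.1/1)·ln(9.80/97.3) = -57.6 mV
Vm = (Σ gᵢEᵢ)/(Σ gᵢ) = (18·-50.9 + 6.1·-57.6) / (18 + 6.1)
= -1267.56 / 24.1 = -52.60 mV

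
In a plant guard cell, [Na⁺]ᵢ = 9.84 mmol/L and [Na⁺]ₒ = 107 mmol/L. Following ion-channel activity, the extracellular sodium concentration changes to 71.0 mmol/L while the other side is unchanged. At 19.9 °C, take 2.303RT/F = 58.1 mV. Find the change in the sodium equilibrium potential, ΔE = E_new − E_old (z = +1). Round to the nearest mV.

E_old = (58.1/1)·log₁₀(107/9.84) = 60.21 mV
E_new = (58.1/1)·log₁₀(71.0/9.84) = 49.87 mV
ΔE = 49.87 − (60.21) = -10.35 mV

-10 mV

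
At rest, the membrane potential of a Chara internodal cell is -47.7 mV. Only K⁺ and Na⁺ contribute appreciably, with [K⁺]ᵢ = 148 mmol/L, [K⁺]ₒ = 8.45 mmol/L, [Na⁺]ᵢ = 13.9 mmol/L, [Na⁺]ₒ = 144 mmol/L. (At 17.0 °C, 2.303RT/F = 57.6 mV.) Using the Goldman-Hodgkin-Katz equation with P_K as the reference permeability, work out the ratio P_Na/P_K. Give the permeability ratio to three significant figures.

0.0954

Let α = P_Na/P_K. GHK: Vm = 57.6·log₁₀[(Kₒ + α·Naₒ)/(Kᵢ + α·Naᵢ)].
10^(Vm/57.6) = 10^(-47.7/57.6) = 0.14855
So 0.14855·(Kᵢ + α·Naᵢ) = Kₒ + α·Naₒ → α = (0.14855·148.0 − 8.45) / (144.0 − 0.14855·13.9)
α = (21.99 − 8.45) / (144.0 − 2.065) = 13.54/141.9 = 0.09536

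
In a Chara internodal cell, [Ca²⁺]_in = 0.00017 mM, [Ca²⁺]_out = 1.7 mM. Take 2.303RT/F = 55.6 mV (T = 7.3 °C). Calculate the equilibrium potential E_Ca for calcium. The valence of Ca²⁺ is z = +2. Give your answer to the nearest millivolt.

E = (55.6/z) · log₁₀([Ca²⁺]_out/[Ca²⁺]_in) with z = +2.
= (55.6/2) · log₁₀(1.7/0.00017) = 27.80 · log₁₀(1e+04)
= 27.80 · (4.0000) = 111.20 mV

111 mV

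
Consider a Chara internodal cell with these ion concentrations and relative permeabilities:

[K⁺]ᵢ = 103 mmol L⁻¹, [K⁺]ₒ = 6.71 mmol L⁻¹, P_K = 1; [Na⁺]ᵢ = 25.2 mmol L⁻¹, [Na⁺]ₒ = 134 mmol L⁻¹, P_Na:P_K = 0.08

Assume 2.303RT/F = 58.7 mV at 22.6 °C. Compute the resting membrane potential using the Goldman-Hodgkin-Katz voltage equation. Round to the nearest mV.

Vm = 58.7 · log₁₀[(Σ P·[cation]ₒ + Σ P·[anion]ᵢ) / (Σ P·[cation]ᵢ + Σ P·[anion]ₒ)]
Numerator = 1×6.71 + 0.08×134 = 17.43
Denominator = 1×103 + 0.08×25.2 = 105
Vm = 58.7 · log₁₀(0.16597) = 58.7 × (-0.7800) = -45.78 mV

-46 mV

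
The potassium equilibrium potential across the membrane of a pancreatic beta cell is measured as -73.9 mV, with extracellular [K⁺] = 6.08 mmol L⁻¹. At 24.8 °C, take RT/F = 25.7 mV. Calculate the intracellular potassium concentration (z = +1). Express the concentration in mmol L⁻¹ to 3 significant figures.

108 mmol L⁻¹

Nernst: E = (25.7/1) · ln([out]/[in]), so ln([out]/[in]) = -73.9 × 1 / 25.7 = -2.8755.
[out]/[in] = e^(-2.8755) = 0.05639.
[in] = 6.08 / 0.05639 = 107.8 mmol L⁻¹.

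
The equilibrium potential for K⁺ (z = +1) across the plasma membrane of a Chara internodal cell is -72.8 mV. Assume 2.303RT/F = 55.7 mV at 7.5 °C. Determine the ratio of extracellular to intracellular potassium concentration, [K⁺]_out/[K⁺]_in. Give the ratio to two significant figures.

log₁₀([out]/[in]) = E·z/(55.7) = -72.8 × 1 / 55.7 = -1.3070
[out]/[in] = 10^(-1.3070) = 0.04932

0.049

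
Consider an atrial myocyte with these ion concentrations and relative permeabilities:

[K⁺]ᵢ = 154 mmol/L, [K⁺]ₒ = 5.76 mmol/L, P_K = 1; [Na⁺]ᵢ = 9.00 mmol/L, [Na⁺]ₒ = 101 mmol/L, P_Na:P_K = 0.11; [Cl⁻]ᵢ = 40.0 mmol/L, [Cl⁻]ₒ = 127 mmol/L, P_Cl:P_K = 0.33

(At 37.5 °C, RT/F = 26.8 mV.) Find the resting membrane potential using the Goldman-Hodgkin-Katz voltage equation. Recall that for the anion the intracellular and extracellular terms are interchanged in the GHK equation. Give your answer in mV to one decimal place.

-50.4 mV

Vm = 26.8 · ln[(Σ P·[cation]ₒ + Σ P·[anion]ᵢ) / (Σ P·[cation]ᵢ + Σ P·[anion]ₒ)]
Numerator = 1×5.76 + 0.11×101 + 0.33×40.0 = 30.07
Denominator = 1×154 + 0.11×9.00 + 0.33×127 = 196.9
Vm = 26.8 · ln(0.15272) = 26.8 × (-1.8792) = -50.36 mV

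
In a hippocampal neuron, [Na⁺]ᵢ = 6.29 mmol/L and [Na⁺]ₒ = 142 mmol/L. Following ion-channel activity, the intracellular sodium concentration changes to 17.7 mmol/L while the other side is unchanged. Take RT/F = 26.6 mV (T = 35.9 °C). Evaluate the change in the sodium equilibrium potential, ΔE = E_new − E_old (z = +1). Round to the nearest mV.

-28 mV

E_old = (26.6/1)·ln(142/6.29) = 82.91 mV
E_new = (26.6/1)·ln(142/17.7) = 55.39 mV
ΔE = 55.39 − (82.91) = -27.52 mV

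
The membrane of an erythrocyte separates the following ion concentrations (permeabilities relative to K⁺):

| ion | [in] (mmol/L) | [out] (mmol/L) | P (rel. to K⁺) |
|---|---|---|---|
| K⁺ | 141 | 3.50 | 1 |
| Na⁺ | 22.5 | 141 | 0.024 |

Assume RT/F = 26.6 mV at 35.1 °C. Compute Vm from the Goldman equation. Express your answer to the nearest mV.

Vm = 26.6 · ln[(Σ P·[cation]ₒ + Σ P·[anion]ᵢ) / (Σ P·[cation]ᵢ + Σ P·[anion]ₒ)]
Numerator = 1×3.50 + 0.024×141 = 6.884
Denominator = 1×141 + 0.024×22.5 = 141.5
Vm = 26.6 · ln(0.048636) = 26.6 × (-3.0234) = -80.42 mV

-80 mV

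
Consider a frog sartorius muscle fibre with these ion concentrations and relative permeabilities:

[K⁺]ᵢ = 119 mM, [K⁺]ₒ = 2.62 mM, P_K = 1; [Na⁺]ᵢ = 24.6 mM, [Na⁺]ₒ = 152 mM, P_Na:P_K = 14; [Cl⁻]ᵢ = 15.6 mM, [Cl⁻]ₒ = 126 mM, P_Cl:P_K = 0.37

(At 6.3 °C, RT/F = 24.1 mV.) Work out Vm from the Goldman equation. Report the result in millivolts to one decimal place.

34.5 mV

Vm = 24.1 · ln[(Σ P·[cation]ₒ + Σ P·[anion]ᵢ) / (Σ P·[cation]ᵢ + Σ P·[anion]ₒ)]
Numerator = 1×2.62 + 14×152 + 0.37×15.6 = 2136
Denominator = 1×119 + 14×24.6 + 0.37×126 = 510
Vm = 24.1 · ln(4.1888) = 24.1 × (1.4324) = 34.52 mV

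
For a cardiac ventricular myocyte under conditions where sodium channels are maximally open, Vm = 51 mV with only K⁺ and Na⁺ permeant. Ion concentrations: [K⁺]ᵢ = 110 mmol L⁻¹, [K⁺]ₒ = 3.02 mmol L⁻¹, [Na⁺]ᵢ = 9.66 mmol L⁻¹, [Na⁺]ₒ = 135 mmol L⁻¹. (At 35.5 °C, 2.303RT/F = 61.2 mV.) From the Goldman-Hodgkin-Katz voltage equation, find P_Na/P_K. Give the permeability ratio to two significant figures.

11

Let α = P_Na/P_K. GHK: Vm = 61.2·log₁₀[(Kₒ + α·Naₒ)/(Kᵢ + α·Naᵢ)].
10^(Vm/61.2) = 10^(51.0/61.2) = 6.8129
So 6.8129·(Kᵢ + α·Naᵢ) = Kₒ + α·Naₒ → α = (6.8129·110.0 − 3.02) / (135.0 − 6.8129·9.66)
α = (749.4 − 3.02) / (135.0 − 65.81) = 746.4/69.19 = 10.79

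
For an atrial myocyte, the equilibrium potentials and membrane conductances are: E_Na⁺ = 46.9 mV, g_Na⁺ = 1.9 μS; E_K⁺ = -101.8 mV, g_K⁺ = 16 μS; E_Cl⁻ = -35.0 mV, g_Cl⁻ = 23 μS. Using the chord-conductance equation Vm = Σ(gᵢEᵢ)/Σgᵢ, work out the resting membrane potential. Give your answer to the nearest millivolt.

-57 mV

Σ gᵢEᵢ = 1.9·(46.9) + 16·(-101.8) + 23·(-35.0) = -2344.69
Σ gᵢ = 1.9 + 16 + 23 = 40.9
Vm = -2344.69 / 40.9 = -57.33 mV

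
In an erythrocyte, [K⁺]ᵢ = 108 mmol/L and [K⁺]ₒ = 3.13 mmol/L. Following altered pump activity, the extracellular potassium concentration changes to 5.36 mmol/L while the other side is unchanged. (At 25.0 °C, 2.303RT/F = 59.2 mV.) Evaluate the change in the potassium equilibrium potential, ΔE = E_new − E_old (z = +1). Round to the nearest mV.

14 mV

E_old = (59.2/1)·log₁₀(3.13/108) = -91.04 mV
E_new = (59.2/1)·log₁₀(5.36/108) = -77.21 mV
ΔE = -77.21 − (-91.04) = 13.83 mV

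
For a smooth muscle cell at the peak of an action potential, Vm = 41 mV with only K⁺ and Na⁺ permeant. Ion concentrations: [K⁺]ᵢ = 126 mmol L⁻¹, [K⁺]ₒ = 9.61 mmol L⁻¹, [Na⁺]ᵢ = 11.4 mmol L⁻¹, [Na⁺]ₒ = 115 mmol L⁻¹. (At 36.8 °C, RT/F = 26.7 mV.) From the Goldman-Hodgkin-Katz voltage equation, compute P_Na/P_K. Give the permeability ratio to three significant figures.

Let α = P_Na/P_K. GHK: Vm = 26.7·ln[(Kₒ + α·Naₒ)/(Kᵢ + α·Naᵢ)].
e^(Vm/26.7) = e^(41.0/26.7) = 4.644
So 4.644·(Kᵢ + α·Naᵢ) = Kₒ + α·Naₒ → α = (4.644·126.0 − 9.61) / (115.0 − 4.644·11.4)
α = (585.1 − 9.61) / (115.0 − 52.94) = 575.5/62.06 = 9.274

9.27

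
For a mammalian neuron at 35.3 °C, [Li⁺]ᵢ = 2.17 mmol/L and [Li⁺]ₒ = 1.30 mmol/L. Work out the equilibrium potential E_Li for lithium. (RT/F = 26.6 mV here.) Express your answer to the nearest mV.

E = (26.6/z) · ln([Li⁺]_out/[Li⁺]_in) with z = +1.
= (26.6/1) · ln(1.30/2.17) = 26.60 · ln(0.5991)
= 26.60 · (-0.5124) = -13.63 mV

-14 mV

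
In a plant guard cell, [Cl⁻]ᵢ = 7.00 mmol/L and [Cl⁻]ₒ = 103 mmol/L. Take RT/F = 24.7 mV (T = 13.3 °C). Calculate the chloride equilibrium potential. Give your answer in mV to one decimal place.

E = (24.7/z) · ln([Cl⁻]_out/[Cl⁻]_in) with z = -1.
For an anion, dividing by z = -1 reverses the sign.
= (24.7/-1) · ln(103/7.00) = -24.70 · ln(14.71)
= -24.70 · (2.6888) = -66.41 mV

-66.4 mV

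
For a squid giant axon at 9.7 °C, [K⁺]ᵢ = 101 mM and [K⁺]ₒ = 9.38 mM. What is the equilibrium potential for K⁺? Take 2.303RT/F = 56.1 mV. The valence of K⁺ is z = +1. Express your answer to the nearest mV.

E = (56.1/z) · log₁₀([K⁺]_out/[K⁺]_in) with z = +1.
= (56.1/1) · log₁₀(9.38/101) = 56.10 · log₁₀(0.09287)
= 56.10 · (-1.0321) = -57.90 mV

-58 mV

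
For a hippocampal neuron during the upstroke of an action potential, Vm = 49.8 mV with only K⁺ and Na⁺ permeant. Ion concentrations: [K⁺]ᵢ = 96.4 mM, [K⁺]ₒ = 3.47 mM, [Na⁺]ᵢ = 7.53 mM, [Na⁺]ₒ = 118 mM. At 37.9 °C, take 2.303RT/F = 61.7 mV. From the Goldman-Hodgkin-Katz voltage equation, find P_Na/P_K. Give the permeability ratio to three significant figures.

8.82

Let α = P_Na/P_K. GHK: Vm = 61.7·log₁₀[(Kₒ + α·Naₒ)/(Kᵢ + α·Naᵢ)].
10^(Vm/61.7) = 10^(49.8/61.7) = 6.414
So 6.414·(Kᵢ + α·Naᵢ) = Kₒ + α·Naₒ → α = (6.414·96.4 − 3.47) / (118.0 − 6.414·7.53)
α = (618.3 − 3.47) / (118.0 − 48.3) = 614.8/69.7 = 8.821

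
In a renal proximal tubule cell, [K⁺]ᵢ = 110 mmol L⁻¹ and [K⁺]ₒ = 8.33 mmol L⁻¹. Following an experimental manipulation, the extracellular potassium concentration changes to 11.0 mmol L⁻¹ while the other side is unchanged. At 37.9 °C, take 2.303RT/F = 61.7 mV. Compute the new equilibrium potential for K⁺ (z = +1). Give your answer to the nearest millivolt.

After the shift: [K⁺]_out = 11.0, [K⁺]_in = 110 mmol L⁻¹.
E_new = (61.7/1)·log₁₀(11.0/110) = 61.70 · (-1.0000) = -61.70 mV

-62 mV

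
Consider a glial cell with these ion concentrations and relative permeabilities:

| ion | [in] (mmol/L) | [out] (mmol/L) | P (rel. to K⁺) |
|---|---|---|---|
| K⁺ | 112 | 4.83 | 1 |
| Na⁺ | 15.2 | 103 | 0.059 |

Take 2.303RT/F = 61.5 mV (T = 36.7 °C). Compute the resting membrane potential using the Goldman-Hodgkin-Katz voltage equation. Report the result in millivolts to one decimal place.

-62.4 mV

Vm = 61.5 · log₁₀[(Σ P·[cation]ₒ + Σ P·[anion]ᵢ) / (Σ P·[cation]ᵢ + Σ P·[anion]ₒ)]
Numerator = 1×4.83 + 0.059×103 = 10.91
Denominator = 1×112 + 0.059×15.2 = 112.9
Vm = 61.5 · log₁₀(0.09661) = 61.5 × (-1.0150) = -62.42 mV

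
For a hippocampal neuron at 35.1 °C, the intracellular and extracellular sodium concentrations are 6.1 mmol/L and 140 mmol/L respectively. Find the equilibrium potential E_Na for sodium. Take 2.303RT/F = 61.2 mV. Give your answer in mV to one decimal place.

E = (61.2/z) · log₁₀([Na⁺]_out/[Na⁺]_in) with z = +1.
= (61.2/1) · log₁₀(140/6.1) = 61.20 · log₁₀(22.95)
= 61.20 · (1.3608) = 83.28 mV

83.3 mV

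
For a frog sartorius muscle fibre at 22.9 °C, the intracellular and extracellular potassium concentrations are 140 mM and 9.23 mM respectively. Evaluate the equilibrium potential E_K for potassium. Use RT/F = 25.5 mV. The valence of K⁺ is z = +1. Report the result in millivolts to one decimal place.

E = (25.5/z) · ln([K⁺]_out/[K⁺]_in) with z = +1.
= (25.5/1) · ln(9.23/140) = 25.50 · ln(0.06593)
= 25.50 · (-2.7192) = -69.34 mV

-69.3 mV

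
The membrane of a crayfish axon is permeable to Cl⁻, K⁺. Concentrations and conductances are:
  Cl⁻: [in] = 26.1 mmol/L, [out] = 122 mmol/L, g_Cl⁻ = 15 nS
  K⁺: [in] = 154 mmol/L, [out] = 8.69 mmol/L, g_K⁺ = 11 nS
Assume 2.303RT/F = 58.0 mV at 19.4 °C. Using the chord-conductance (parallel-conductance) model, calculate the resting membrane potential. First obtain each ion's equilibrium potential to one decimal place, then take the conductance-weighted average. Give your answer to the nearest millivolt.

E_Cl⁻ = (58.0/-1)·log₁₀(122/26.1) = -38.8 mV
E_K⁺ = (58.0/1)·log₁₀(8.69/154) = -72.4 mV
Vm = (Σ gᵢEᵢ)/(Σ gᵢ) = (15·-38.8 + 11·-72.4) / (15 + 11)
= -1378.40 / 26 = -53.02 mV

-53 mV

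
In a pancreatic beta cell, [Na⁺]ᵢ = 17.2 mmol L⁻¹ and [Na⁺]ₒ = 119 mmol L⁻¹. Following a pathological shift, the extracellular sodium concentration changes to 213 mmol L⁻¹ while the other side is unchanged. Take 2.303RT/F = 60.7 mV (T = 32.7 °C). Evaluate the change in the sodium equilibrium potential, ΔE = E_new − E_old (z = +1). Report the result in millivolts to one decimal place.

15.3 mV

E_old = (60.7/1)·log₁₀(119/17.2) = 50.99 mV
E_new = (60.7/1)·log₁₀(213/17.2) = 66.34 mV
ΔE = 66.34 − (50.99) = 15.35 mV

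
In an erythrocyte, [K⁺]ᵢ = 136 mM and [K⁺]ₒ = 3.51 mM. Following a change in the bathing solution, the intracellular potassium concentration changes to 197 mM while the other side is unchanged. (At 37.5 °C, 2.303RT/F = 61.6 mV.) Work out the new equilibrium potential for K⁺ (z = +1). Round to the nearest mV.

-108 mV

After the shift: [K⁺]_out = 3.51, [K⁺]_in = 197 mM.
E_new = (61.6/1)·log₁₀(3.51/197) = 61.60 · (-1.7492) = -107.75 mV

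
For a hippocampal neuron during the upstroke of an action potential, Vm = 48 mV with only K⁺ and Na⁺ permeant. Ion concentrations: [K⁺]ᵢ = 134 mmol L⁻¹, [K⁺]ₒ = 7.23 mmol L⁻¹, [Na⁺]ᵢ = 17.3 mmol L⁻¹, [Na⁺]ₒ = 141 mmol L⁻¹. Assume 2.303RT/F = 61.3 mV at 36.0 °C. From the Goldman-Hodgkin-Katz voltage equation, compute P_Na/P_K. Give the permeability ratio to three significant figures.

22.4

Let α = P_Na/P_K. GHK: Vm = 61.3·log₁₀[(Kₒ + α·Naₒ)/(Kᵢ + α·Naᵢ)].
10^(Vm/61.3) = 10^(48.0/61.3) = 6.0678
So 6.0678·(Kᵢ + α·Naᵢ) = Kₒ + α·Naₒ → α = (6.0678·134.0 − 7.23) / (141.0 − 6.0678·17.3)
α = (813.1 − 7.23) / (141.0 − 105) = 805.9/36.03 = 22.37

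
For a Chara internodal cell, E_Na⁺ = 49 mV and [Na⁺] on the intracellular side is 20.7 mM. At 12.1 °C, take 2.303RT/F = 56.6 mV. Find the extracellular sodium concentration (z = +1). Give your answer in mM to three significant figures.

Nernst: E = (56.6/1) · log₁₀([out]/[in]), so log₁₀([out]/[in]) = 49.0 × 1 / 56.6 = 0.8657.
[out]/[in] = 10^(0.8657) = 7.34.
[out] = 7.34 × 20.7 = 151.9 mM.

152 mM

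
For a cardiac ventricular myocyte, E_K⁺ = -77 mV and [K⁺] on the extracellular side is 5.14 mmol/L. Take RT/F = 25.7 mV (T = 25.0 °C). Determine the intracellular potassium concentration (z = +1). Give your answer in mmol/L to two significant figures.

100 mmol/L

Nernst: E = (25.7/1) · ln([out]/[in]), so ln([out]/[in]) = -77.0 × 1 / 25.7 = -2.9961.
[out]/[in] = e^(-2.9961) = 0.04998.
[in] = 5.14 / 0.04998 = 102.8 mmol/L.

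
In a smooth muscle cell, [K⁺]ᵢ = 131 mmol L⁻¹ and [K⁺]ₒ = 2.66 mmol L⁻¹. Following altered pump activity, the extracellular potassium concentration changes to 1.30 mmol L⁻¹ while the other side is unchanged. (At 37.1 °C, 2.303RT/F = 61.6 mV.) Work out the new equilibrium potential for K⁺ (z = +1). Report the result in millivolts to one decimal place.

-123.4 mV

After the shift: [K⁺]_out = 1.30, [K⁺]_in = 131 mmol L⁻¹.
E_new = (61.6/1)·log₁₀(1.30/131) = 61.60 · (-2.0033) = -123.41 mV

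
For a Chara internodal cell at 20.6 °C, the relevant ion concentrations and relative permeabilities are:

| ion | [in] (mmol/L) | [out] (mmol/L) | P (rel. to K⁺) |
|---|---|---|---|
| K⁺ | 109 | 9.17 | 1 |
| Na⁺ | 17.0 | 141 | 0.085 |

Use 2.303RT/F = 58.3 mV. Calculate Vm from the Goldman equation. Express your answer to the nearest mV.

Vm = 58.3 · log₁₀[(Σ P·[cation]ₒ + Σ P·[anion]ᵢ) / (Σ P·[cation]ᵢ + Σ P·[anion]ₒ)]
Numerator = 1×9.17 + 0.085×141 = 21.16
Denominator = 1×109 + 0.085×17.0 = 110.4
Vm = 58.3 · log₁₀(0.19154) = 58.3 × (-0.7177) = -41.84 mV

-42 mV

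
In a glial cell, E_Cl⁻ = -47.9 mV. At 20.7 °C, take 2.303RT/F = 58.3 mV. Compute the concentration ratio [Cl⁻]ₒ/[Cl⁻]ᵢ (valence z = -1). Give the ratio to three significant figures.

log₁₀([out]/[in]) = E·z/(58.3) = -47.9 × -1 / 58.3 = 0.8216
[out]/[in] = 10^(0.8216) = 6.632

6.63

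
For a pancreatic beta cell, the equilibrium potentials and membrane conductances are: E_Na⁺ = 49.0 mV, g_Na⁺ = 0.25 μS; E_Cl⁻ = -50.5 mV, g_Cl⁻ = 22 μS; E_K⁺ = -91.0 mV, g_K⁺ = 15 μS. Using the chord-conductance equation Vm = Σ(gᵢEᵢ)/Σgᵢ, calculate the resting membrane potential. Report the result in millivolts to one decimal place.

Σ gᵢEᵢ = 0.25·(49.0) + 22·(-50.5) + 15·(-91.0) = -2463.75
Σ gᵢ = 0.25 + 22 + 15 = 37.25
Vm = -2463.75 / 37.25 = -66.14 mV

-66.1 mV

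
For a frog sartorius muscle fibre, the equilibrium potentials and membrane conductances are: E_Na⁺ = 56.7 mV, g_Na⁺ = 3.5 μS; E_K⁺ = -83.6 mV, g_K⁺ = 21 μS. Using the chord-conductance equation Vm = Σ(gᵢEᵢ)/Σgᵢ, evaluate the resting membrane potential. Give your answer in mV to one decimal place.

-63.6 mV

Σ gᵢEᵢ = 3.5·(56.7) + 21·(-83.6) = -1557.15
Σ gᵢ = 3.5 + 21 = 24.5
Vm = -1557.15 / 24.5 = -63.56 mV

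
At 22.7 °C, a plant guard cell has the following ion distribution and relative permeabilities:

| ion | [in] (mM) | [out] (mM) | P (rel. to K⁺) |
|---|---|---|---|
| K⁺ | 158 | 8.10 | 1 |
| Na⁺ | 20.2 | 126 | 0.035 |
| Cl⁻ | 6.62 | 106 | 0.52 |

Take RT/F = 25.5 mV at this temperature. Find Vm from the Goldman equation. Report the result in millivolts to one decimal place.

-66.2 mV

Vm = 25.5 · ln[(Σ P·[cation]ₒ + Σ P·[anion]ᵢ) / (Σ P·[cation]ᵢ + Σ P·[anion]ₒ)]
Numerator = 1×8.10 + 0.035×126 + 0.52×6.62 = 15.95
Denominator = 1×158 + 0.035×20.2 + 0.52×106 = 213.8
Vm = 25.5 · ln(0.074604) = 25.5 × (-2.5956) = -66.19 mV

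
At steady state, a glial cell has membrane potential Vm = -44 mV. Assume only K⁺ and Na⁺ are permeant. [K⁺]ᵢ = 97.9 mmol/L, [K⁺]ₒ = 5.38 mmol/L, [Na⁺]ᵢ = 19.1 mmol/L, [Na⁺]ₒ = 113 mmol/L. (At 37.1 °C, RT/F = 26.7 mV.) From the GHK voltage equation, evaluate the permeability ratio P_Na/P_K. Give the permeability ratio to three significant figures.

Let α = P_Na/P_K. GHK: Vm = 26.7·ln[(Kₒ + α·Naₒ)/(Kᵢ + α·Naᵢ)].
e^(Vm/26.7) = e^(-44.0/26.7) = 0.19245
So 0.19245·(Kᵢ + α·Naᵢ) = Kₒ + α·Naₒ → α = (0.19245·97.9 − 5.38) / (113.0 − 0.19245·19.1)
α = (18.84 − 5.38) / (113.0 − 3.676) = 13.46/109.3 = 0.1231

0.123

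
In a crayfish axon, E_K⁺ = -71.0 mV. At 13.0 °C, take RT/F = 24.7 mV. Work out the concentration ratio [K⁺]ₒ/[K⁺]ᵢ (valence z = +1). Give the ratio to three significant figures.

0.0564

ln([out]/[in]) = E·z/(24.7) = -71.0 × 1 / 24.7 = -2.8745
[out]/[in] = e^(-2.8745) = 0.05644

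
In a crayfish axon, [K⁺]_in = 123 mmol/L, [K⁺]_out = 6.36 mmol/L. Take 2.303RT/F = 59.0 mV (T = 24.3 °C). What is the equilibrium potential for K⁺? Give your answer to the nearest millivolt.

E = (59.0/z) · log₁₀([K⁺]_out/[K⁺]_in) with z = +1.
= (59.0/1) · log₁₀(6.36/123) = 59.00 · log₁₀(0.05171)
= 59.00 · (-1.2864) = -75.90 mV

-76 mV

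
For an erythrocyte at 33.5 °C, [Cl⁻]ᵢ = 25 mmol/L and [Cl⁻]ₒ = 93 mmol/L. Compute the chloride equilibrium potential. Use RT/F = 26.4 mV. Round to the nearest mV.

-35 mV

E = (26.4/z) · ln([Cl⁻]_out/[Cl⁻]_in) with z = -1.
For an anion, dividing by z = -1 reverses the sign.
= (26.4/-1) · ln(93/25) = -26.40 · ln(3.72)
= -26.40 · (1.3137) = -34.68 mV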